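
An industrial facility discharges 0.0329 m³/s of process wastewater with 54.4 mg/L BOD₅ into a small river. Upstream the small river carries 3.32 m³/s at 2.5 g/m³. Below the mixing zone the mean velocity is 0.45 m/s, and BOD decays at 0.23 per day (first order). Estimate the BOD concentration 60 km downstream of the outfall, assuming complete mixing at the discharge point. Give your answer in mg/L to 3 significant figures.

After complete mixing, C₀ = (0.0329·54.4 + 3.32·2.5) / 3.353 = 3.009 mg/L.
Travel time t = 6e+04 m / 0.45 m/s = 1.333e+05 s = 1.543 d.
C = 3.009·exp(−0.23·1.543) = 3.009·0.7012 = 2.11 mg/L.

2.11 mg/L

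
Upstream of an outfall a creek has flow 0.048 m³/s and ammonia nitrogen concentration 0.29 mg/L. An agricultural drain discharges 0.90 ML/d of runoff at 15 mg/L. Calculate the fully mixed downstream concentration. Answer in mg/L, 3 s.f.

2.91 mg/L

0.90 ML/d = 0.01042 m³/s.
Conservation of mass across the mixing zone: C = (0.01042·15 + 0.048·0.29) / (0.01042 + 0.048) = 0.1702/0.05842 = 2.913 mg/L.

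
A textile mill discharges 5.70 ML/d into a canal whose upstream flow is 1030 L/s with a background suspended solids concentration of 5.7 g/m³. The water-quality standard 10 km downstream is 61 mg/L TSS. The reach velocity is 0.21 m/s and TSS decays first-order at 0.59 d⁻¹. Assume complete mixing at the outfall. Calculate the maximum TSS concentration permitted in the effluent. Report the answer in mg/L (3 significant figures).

5.70 ML/d = 0.06597 m³/s.
1030 L/s = 1.03 m³/s.
Travel time to the compliance point: t = 1e+04/0.21 = 4.762e+04 s = 0.5511 d; decay factor exp(−0.59·0.5511) = 0.7224.
So the concentration just after mixing may be at most 61/0.7224 = 84.44 mg/L.
Mass balance: 84.44·1.096 = 0.06597·Cₑ + 1.03·5.7.
Cₑ = (92.54 − 5.871) / 0.06597 = 1314 mg/L.

1310 mg/L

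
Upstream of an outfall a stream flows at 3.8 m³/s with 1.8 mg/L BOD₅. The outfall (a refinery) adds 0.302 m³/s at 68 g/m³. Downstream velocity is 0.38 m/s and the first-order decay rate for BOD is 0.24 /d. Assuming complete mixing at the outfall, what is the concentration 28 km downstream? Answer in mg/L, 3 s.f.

After complete mixing, C₀ = (0.302·68 + 3.8·1.8) / 4.102 = 6.674 mg/L.
Travel time t = 2.8e+04 m / 0.38 m/s = 7.368e+04 s = 0.8528 d.
C = 6.674·exp(−0.24·0.8528) = 6.674·0.8149 = 5.439 mg/L.

5.44 mg/L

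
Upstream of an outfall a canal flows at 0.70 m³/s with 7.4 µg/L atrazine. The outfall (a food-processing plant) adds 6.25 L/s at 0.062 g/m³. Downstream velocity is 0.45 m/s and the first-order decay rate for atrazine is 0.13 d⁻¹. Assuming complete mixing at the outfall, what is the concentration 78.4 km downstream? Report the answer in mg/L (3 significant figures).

6.25 L/s = 0.00625 m³/s.
7.4 µg/L = 0.0074 mg/L.
After complete mixing, C₀ = (0.00625·0.062 + 0.7·0.0074) / 0.7062 = 0.007883 mg/L.
Travel time t = 7.84e+04 m / 0.45 m/s = 1.742e+05 s = 2.016 d.
C = 0.007883·exp(−0.13·2.016) = 0.007883·0.7694 = 0.006065 mg/L.

0.00607 mg/L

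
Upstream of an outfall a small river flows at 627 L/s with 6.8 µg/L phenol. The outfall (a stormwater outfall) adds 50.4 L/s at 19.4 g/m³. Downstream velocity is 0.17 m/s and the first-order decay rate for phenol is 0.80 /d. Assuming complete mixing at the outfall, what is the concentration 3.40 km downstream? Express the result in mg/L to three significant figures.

50.4 L/s = 0.0504 m³/s.
627 L/s = 0.627 m³/s.
6.8 µg/L = 0.0068 mg/L.
After complete mixing, C₀ = (0.0504·19.4 + 0.627·0.0068) / 0.6774 = 1.45 mg/L.
Travel time t = 3400 m / 0.17 m/s = 2e+04 s = 0.2315 d.
C = 1.45·exp(−0.80·0.2315) = 1.45·0.831 = 1.205 mg/L.

1.20 mg/L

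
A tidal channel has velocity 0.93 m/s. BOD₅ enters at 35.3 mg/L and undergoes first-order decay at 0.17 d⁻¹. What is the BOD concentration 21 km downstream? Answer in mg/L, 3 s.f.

33.8 mg/L

Travel time t = 21 km / 0.93 m/s = 2.1e+04/0.93 = 2.258e+04 s = 0.2614 d.
First-order decay: C = 35.3·exp(−0.17·0.2614) = 35.3·0.9565 = 33.77 mg/L.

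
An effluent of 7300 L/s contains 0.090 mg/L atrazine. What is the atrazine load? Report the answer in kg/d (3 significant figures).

56.8 kg/d

7300 L/s = 7.3 m³/s.
Mass flux = Q·C = 7.3 m³/s × 0.09 g/m³ = 0.657 g/s.
= 0.657 g/s × 86.4 = 56.76 kg/d.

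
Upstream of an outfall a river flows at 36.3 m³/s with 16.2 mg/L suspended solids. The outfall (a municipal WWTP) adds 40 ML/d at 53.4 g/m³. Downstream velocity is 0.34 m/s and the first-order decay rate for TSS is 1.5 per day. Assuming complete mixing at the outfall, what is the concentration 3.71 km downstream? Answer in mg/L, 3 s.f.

40 ML/d = 0.463 m³/s.
After complete mixing, C₀ = (0.463·53.4 + 36.3·16.2) / 36.76 = 16.67 mg/L.
Travel time t = 3710 m / 0.34 m/s = 1.091e+04 s = 0.1263 d.
C = 16.67·exp(−1.5·0.1263) = 16.67·0.8274 = 13.79 mg/L.

13.8 mg/L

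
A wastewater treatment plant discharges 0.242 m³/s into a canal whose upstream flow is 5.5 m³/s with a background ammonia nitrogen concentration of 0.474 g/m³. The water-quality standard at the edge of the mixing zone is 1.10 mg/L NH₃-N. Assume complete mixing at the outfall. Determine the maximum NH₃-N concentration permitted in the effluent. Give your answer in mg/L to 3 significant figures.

Mass balance: 1.1·5.742 = 0.242·Cₑ + 5.5·0.474.
Cₑ = (6.316 − 2.607) / 0.242 = 15.33 mg/L.

15.3 mg/L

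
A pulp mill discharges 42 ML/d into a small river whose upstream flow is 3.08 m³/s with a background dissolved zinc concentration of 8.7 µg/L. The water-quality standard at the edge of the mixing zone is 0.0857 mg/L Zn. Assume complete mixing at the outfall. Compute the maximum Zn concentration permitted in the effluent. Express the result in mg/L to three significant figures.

0.574 mg/L

42 ML/d = 0.4861 m³/s.
8.7 µg/L = 0.0087 mg/L.
Mass balance: 0.0857·3.566 = 0.4861·Cₑ + 3.08·0.0087.
Cₑ = (0.3056 − 0.0268) / 0.4861 = 0.5736 mg/L.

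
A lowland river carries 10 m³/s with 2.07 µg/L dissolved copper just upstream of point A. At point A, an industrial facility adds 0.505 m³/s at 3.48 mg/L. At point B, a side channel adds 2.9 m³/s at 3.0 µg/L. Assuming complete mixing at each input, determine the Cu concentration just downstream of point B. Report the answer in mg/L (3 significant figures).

2.07 µg/L = 0.00207 mg/L.
After input A: C = (10·0.00207 + 0.505·3.48) / 10.51 = 0.1693 mg/L.
3.0 µg/L = 0.003 mg/L.
After input B: C = (10.51·0.1693 + 2.9·0.003) / 13.41 = 0.1333 mg/L.

0.133 mg/L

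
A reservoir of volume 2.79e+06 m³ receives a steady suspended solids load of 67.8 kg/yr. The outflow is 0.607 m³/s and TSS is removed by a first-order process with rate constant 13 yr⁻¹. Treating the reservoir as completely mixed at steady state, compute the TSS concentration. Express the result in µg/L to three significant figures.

Outflow Q = 0.607 m³/s × 3.156e+07 s/yr = 1.916e+07 m³/yr.
Steady-state CSTR mass balance: W = Q·C + k·V·C, so C = W/(Q + kV).
Q + kV = 1.916e+07 + 13·2.79e+06 = 5.543e+07 m³/yr.
C = 67.8/5.543e+07 = 1.223e-06 kg/m³ = 0.001223 mg/L = 1.223 µg/L.

1.22 µg/L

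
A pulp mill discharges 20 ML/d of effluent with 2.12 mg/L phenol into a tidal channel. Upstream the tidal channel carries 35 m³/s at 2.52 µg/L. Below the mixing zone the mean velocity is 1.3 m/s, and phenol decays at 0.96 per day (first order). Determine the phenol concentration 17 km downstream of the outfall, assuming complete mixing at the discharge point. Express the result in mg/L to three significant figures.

0.0142 mg/L

20 ML/d = 0.2315 m³/s.
2.52 µg/L = 0.00252 mg/L.
After complete mixing, C₀ = (0.2315·2.12 + 35·0.00252) / 35.23 = 0.01643 mg/L.
Travel time t = 1.7e+04 m / 1.3 m/s = 1.308e+04 s = 0.1514 d.
C = 0.01643·exp(−0.96·0.1514) = 0.01643·0.8648 = 0.01421 mg/L.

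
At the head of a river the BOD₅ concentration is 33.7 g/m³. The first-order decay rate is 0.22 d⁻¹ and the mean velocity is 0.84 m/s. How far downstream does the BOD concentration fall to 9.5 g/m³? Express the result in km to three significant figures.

From C = C₀·e^(−kt), t = ln(C₀/C)/k = ln(33.7/9.5)/0.22 = 1.266/0.22 = 5.755 d.
Distance = v·t = 0.84 m/s × 4.973e+05 s = 4.177e+05 m = 417.7 km.

418 km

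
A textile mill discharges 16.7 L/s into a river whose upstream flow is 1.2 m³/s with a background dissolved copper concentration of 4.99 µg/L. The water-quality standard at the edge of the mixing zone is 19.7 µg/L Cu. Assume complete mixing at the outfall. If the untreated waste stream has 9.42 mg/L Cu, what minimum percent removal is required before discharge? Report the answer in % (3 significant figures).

16.7 L/s = 0.0167 m³/s.
4.99 µg/L = 0.00499 mg/L.
19.7 µg/L = 0.0197 mg/L.
Mass balance: 0.0197·1.217 = 0.0167·Cₑ + 1.2·0.00499.
Cₑ = (0.02397 − 0.005988) / 0.0167 = 1.077 mg/L.
Required removal = 1 − 1.077/9.42 = 88.57 %.

88.6 %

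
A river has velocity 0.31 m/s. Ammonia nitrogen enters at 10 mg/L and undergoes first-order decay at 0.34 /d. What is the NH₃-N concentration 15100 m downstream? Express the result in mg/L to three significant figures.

8.26 mg/L

Travel time t = 15100 m / 0.31 m/s = 1.51e+04/0.31 = 4.871e+04 s = 0.5638 d.
First-order decay: C = 10·exp(−0.34·0.5638) = 10·0.8256 = 8.256 mg/L.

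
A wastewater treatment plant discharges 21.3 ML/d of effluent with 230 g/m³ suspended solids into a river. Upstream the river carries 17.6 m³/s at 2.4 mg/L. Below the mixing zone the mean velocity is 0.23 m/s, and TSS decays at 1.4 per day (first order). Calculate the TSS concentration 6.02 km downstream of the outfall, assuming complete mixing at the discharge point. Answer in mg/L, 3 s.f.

3.63 mg/L

21.3 ML/d = 0.2465 m³/s.
After complete mixing, C₀ = (0.2465·230 + 17.6·2.4) / 17.85 = 5.544 mg/L.
Travel time t = 6020 m / 0.23 m/s = 2.617e+04 s = 0.3029 d.
C = 5.544·exp(−1.4·0.3029) = 5.544·0.6543 = 3.628 mg/L.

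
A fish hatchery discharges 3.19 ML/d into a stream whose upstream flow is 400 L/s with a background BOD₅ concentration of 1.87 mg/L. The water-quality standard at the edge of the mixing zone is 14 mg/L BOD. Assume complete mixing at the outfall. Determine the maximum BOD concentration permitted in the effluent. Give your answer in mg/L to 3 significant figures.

145 mg/L

3.19 ML/d = 0.03692 m³/s.
400 L/s = 0.4 m³/s.
Mass balance: 14·0.4369 = 0.03692·Cₑ + 0.4·1.87.
Cₑ = (6.117 − 0.748) / 0.03692 = 145.4 mg/L.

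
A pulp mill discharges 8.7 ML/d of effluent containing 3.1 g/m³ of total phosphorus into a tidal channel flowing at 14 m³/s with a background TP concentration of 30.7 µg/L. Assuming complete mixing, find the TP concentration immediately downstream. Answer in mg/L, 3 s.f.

8.7 ML/d = 0.1007 m³/s.
30.7 µg/L = 0.0307 mg/L.
Conservation of mass across the mixing zone: C = (0.1007·3.1 + 14·0.0307) / (0.1007 + 14) = 0.742/14.1 = 0.05262 mg/L.

0.0526 mg/L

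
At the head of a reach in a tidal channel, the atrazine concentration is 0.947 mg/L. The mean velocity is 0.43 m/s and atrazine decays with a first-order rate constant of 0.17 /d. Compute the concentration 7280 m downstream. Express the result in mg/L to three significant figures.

0.916 mg/L

Travel time t = 7280 m / 0.43 m/s = 7280/0.43 = 1.693e+04 s = 0.196 d.
First-order decay: C = 0.947·exp(−0.17·0.196) = 0.947·0.9672 = 0.916 mg/L.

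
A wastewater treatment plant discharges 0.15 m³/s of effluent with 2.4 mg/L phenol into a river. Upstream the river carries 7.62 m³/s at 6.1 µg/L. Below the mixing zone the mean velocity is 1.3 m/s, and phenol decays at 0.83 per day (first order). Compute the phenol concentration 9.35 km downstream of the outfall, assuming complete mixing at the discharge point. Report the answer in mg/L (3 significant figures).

6.1 µg/L = 0.0061 mg/L.
After complete mixing, C₀ = (0.15·2.4 + 7.62·0.0061) / 7.77 = 0.05231 mg/L.
Travel time t = 9350 m / 1.3 m/s = 7192 s = 0.08324 d.
C = 0.05231·exp(−0.83·0.08324) = 0.05231·0.9332 = 0.04882 mg/L.

0.0488 mg/L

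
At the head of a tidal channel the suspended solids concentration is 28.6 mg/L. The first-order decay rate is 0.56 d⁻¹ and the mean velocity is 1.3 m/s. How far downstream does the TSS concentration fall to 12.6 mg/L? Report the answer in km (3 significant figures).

164 km

From C = C₀·e^(−kt), t = ln(C₀/C)/k = ln(28.6/12.6)/0.56 = 0.8197/0.56 = 1.464 d.
Distance = v·t = 1.3 m/s × 1.265e+05 s = 1.644e+05 m = 164.4 km.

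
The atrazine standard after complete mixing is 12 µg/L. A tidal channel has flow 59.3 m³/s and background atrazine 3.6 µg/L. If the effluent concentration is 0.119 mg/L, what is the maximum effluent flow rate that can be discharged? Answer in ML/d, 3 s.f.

402 ML/d

3.6 µg/L = 0.0036 mg/L.
12 µg/L = 0.012 mg/L.
Mass balance at complete mixing: C_std·(Q_w + Q_r) = Q_w·C_e + Q_r·C_b.
Rearranging, Q_w = Q_r·(C_std − C_b)/(C_e − C_std) = 59.3·(0.012 − 0.0036) / (0.119 − 0.012) = 4.655 m³/s.
= 402.2 ML/d.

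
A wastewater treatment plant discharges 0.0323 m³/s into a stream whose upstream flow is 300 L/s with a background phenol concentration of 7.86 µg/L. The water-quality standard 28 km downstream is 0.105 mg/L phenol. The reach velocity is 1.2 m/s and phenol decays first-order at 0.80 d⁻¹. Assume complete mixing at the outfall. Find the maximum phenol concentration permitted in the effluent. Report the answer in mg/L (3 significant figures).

300 L/s = 0.3 m³/s.
7.86 µg/L = 0.00786 mg/L.
Travel time to the compliance point: t = 2.8e+04/1.2 = 2.333e+04 s = 0.2701 d; decay factor exp(−0.80·0.2701) = 0.8057.
So the concentration just after mixing may be at most 0.105/0.8057 = 0.1303 mg/L.
Mass balance: 0.1303·0.3323 = 0.0323·Cₑ + 0.3·0.00786.
Cₑ = (0.04331 − 0.002358) / 0.0323 = 1.268 mg/L.

1.27 mg/L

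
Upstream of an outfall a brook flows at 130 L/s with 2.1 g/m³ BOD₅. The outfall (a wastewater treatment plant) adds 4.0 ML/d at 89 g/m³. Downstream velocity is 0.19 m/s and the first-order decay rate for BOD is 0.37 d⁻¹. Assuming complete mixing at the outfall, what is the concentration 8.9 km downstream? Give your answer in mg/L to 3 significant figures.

4.0 ML/d = 0.0463 m³/s.
130 L/s = 0.13 m³/s.
After complete mixing, C₀ = (0.0463·89 + 0.13·2.1) / 0.1763 = 24.92 mg/L.
Travel time t = 8900 m / 0.19 m/s = 4.684e+04 s = 0.5422 d.
C = 24.92·exp(−0.37·0.5422) = 24.92·0.8182 = 20.39 mg/L.

20.4 mg/L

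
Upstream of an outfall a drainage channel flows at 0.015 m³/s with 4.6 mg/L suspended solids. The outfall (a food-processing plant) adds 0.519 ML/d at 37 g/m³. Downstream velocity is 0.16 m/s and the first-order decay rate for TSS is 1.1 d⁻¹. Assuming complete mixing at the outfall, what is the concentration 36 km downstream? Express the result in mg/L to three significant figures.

0.790 mg/L

0.519 ML/d = 0.006007 m³/s.
After complete mixing, C₀ = (0.006007·37 + 0.015·4.6) / 0.02101 = 13.86 mg/L.
Travel time t = 3.6e+04 m / 0.16 m/s = 2.25e+05 s = 2.604 d.
C = 13.86·exp(−1.1·2.604) = 13.86·0.05701 = 0.7904 mg/L.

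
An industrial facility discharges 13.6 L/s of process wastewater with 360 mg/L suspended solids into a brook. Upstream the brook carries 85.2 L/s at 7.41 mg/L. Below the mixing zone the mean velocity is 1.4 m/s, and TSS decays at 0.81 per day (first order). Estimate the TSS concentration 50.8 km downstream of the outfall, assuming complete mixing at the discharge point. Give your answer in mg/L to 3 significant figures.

13.6 L/s = 0.0136 m³/s.
85.2 L/s = 0.0852 m³/s.
After complete mixing, C₀ = (0.0136·360 + 0.0852·7.41) / 0.0988 = 55.94 mg/L.
Travel time t = 5.08e+04 m / 1.4 m/s = 3.629e+04 s = 0.42 d.
C = 55.94·exp(−0.81·0.42) = 55.94·0.7116 = 39.81 mg/L.

39.8 mg/L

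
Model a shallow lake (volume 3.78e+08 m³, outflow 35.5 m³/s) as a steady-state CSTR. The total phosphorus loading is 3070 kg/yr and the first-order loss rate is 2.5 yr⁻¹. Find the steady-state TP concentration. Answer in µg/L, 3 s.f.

Outflow Q = 35.5 m³/s × 3.156e+07 s/yr = 1.12e+09 m³/yr.
Steady-state CSTR mass balance: W = Q·C + k·V·C, so C = W/(Q + kV).
Q + kV = 1.12e+09 + 2.5·3.78e+08 = 2.065e+09 m³/yr.
C = 3070/2.065e+09 = 1.486e-06 kg/m³ = 0.001486 mg/L = 1.486 µg/L.

1.49 µg/L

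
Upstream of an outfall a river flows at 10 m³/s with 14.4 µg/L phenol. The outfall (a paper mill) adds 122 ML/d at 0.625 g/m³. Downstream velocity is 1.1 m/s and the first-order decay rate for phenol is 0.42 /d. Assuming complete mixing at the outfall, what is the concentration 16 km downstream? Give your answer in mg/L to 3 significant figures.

0.0838 mg/L

122 ML/d = 1.412 m³/s.
14.4 µg/L = 0.0144 mg/L.
After complete mixing, C₀ = (1.412·0.625 + 10·0.0144) / 11.41 = 0.08995 mg/L.
Travel time t = 1.6e+04 m / 1.1 m/s = 1.455e+04 s = 0.1684 d.
C = 0.08995·exp(−0.42·0.1684) = 0.08995·0.9317 = 0.08381 mg/L.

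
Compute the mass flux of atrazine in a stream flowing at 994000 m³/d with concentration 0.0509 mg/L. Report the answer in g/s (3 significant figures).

994000 m³/d = 11.5 m³/s.
Mass flux = Q·C = 11.5 m³/s × 0.0509 g/m³ = 0.5856 g/s.

0.586 g/s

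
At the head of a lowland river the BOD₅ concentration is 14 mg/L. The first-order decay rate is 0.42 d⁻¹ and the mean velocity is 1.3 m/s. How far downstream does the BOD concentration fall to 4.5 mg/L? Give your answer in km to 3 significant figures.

From C = C₀·e^(−kt), t = ln(C₀/C)/k = ln(14/4.5)/0.42 = 1.135/0.42 = 2.702 d.
Distance = v·t = 1.3 m/s × 2.335e+05 s = 3.035e+05 m = 303.5 km.

304 km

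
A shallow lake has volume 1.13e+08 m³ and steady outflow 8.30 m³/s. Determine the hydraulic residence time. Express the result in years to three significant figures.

Q = 8.30 m³/s × 3.156e+07 s/yr = 2.619e+08 m³/yr.
Hydraulic residence time τ = V/Q = 1.13e+08/2.619e+08 = 0.4314 yr.

0.431 yr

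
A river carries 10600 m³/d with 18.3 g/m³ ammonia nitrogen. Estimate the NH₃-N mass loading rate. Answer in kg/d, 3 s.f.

10600 m³/d = 0.1227 m³/s.
Mass flux = Q·C = 0.1227 m³/s × 18.3 g/m³ = 2.245 g/s.
= 2.245 g/s × 86.4 = 194 kg/d.

194 kg/d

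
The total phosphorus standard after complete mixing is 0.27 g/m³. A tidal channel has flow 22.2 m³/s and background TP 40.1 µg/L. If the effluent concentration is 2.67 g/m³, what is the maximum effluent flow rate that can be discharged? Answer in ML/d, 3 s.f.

40.1 µg/L = 0.0401 mg/L.
Mass balance at complete mixing: C_std·(Q_w + Q_r) = Q_w·C_e + Q_r·C_b.
Rearranging, Q_w = Q_r·(C_std − C_b)/(C_e − C_std) = 22.2·(0.27 − 0.0401) / (2.67 − 0.27) = 2.127 m³/s.
= 183.7 ML/d.

184 ML/d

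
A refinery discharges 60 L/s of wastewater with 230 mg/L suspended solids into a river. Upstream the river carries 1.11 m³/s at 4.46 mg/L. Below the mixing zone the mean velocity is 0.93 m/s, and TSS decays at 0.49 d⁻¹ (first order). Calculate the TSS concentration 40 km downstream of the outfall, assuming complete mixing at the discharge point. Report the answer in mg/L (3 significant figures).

60 L/s = 0.06 m³/s.
After complete mixing, C₀ = (0.06·230 + 1.11·4.46) / 1.17 = 16.03 mg/L.
Travel time t = 4e+04 m / 0.93 m/s = 4.301e+04 s = 0.4978 d.
C = 16.03·exp(−0.49·0.4978) = 16.03·0.7835 = 12.56 mg/L.

12.6 mg/L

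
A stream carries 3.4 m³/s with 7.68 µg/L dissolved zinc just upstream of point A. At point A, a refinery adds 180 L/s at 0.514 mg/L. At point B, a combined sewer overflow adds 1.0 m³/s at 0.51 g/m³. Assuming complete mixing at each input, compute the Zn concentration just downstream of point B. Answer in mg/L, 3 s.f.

0.137 mg/L

7.68 µg/L = 0.00768 mg/L.
180 L/s = 0.18 m³/s.
After input A: C = (3.4·0.00768 + 0.18·0.514) / 3.58 = 0.03314 mg/L.
After input B: C = (3.58·0.03314 + 1·0.51) / 4.58 = 0.1373 mg/L.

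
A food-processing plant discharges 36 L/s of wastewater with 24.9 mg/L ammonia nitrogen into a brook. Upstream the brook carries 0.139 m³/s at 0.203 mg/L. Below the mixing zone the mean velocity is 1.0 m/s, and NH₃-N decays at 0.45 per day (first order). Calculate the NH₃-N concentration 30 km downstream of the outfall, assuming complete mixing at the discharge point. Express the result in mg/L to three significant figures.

36 L/s = 0.036 m³/s.
After complete mixing, C₀ = (0.036·24.9 + 0.139·0.203) / 0.175 = 5.284 mg/L.
Travel time t = 3e+04 m / 1.0 m/s = 3e+04 s = 0.3472 d.
C = 5.284·exp(−0.45·0.3472) = 5.284·0.8553 = 4.519 mg/L.

4.52 mg/L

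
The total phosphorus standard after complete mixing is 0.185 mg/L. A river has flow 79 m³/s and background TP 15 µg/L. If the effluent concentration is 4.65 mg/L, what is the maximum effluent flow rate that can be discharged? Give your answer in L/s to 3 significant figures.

15 µg/L = 0.015 mg/L.
Mass balance at complete mixing: C_std·(Q_w + Q_r) = Q_w·C_e + Q_r·C_b.
Rearranging, Q_w = Q_r·(C_std − C_b)/(C_e − C_std) = 79·(0.185 − 0.015) / (4.65 − 0.185) = 3.008 m³/s.
= 3008 L/s.

3010 L/s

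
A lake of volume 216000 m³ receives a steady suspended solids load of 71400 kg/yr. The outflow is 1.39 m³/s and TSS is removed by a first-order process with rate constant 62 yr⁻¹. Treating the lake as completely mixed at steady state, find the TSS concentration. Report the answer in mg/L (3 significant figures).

Outflow Q = 1.39 m³/s × 3.156e+07 s/yr = 4.387e+07 m³/yr.
Steady-state CSTR mass balance: W = Q·C + k·V·C, so C = W/(Q + kV).
Q + kV = 4.387e+07 + 62·216000 = 5.726e+07 m³/yr.
C = 71400/5.726e+07 = 0.001247 kg/m³ = 1.247 mg/L.

1.25 mg/L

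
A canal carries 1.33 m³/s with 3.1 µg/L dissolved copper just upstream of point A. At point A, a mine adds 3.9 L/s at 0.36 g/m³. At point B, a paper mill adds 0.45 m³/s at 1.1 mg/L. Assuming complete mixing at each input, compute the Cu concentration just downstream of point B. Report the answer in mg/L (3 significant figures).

0.281 mg/L

3.1 µg/L = 0.0031 mg/L.
3.9 L/s = 0.0039 m³/s.
After input A: C = (1.33·0.0031 + 0.0039·0.36) / 1.334 = 0.004143 mg/L.
After input B: C = (1.334·0.004143 + 0.45·1.1) / 1.784 = 0.2806 mg/L.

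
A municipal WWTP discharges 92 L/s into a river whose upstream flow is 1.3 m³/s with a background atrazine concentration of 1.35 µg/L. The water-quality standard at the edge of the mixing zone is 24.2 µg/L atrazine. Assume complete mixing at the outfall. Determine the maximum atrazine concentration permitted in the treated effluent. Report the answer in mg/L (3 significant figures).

92 L/s = 0.092 m³/s.
1.35 µg/L = 0.00135 mg/L.
24.2 µg/L = 0.0242 mg/L.
Mass balance: 0.0242·1.392 = 0.092·Cₑ + 1.3·0.00135.
Cₑ = (0.03369 − 0.001755) / 0.092 = 0.3471 mg/L.

0.347 mg/L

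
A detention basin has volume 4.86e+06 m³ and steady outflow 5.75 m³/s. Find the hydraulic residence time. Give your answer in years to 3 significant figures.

0.0268 yr

Q = 5.75 m³/s × 3.156e+07 s/yr = 1.815e+08 m³/yr.
Hydraulic residence time τ = V/Q = 4.86e+06/1.815e+08 = 0.02678 yr.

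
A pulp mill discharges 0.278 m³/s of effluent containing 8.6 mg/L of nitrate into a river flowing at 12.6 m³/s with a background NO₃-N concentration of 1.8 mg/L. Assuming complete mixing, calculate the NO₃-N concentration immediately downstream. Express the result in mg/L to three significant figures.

By mass balance at complete mixing, C = (0.278·8.6 + 12.6·1.8) / (0.278 + 12.6) = 25.07/12.88 = 1.947 mg/L.

1.95 mg/L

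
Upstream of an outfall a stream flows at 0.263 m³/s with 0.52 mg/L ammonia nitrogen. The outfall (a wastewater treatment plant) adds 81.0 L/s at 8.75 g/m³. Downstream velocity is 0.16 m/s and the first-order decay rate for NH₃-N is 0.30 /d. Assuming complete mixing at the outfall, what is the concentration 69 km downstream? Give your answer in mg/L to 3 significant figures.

81.0 L/s = 0.081 m³/s.
After complete mixing, C₀ = (0.081·8.75 + 0.263·0.52) / 0.344 = 2.458 mg/L.
Travel time t = 6.9e+04 m / 0.16 m/s = 4.312e+05 s = 4.991 d.
C = 2.458·exp(−0.30·4.991) = 2.458·0.2237 = 0.5499 mg/L.

0.550 mg/L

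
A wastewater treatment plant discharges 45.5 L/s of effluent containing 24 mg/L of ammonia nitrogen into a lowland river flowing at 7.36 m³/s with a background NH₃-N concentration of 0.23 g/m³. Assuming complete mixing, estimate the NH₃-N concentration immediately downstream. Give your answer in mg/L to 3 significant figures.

45.5 L/s = 0.0455 m³/s.
By mass balance at complete mixing, C = (0.0455·24 + 7.36·0.23) / (0.0455 + 7.36) = 2.785/7.405 = 0.376 mg/L.

0.376 mg/L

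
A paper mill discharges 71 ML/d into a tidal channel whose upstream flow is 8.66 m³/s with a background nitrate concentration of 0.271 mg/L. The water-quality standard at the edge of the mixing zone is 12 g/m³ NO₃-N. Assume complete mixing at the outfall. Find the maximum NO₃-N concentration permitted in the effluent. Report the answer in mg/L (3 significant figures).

136 mg/L

71 ML/d = 0.8218 m³/s.
Mass balance: 12·9.482 = 0.8218·Cₑ + 8.66·0.271.
Cₑ = (113.8 − 2.347) / 0.8218 = 135.6 mg/L.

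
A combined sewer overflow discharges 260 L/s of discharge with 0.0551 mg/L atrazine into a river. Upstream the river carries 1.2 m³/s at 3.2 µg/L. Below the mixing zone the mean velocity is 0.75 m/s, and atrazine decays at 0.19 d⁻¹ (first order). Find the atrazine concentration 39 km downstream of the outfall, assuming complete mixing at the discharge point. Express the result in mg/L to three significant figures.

0.0111 mg/L

260 L/s = 0.26 m³/s.
3.2 µg/L = 0.0032 mg/L.
After complete mixing, C₀ = (0.26·0.0551 + 1.2·0.0032) / 1.46 = 0.01244 mg/L.
Travel time t = 3.9e+04 m / 0.75 m/s = 5.2e+04 s = 0.6019 d.
C = 0.01244·exp(−0.19·0.6019) = 0.01244·0.8919 = 0.0111 mg/L.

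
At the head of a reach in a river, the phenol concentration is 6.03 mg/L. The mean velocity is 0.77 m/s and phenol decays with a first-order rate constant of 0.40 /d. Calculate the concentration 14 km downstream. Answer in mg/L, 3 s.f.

Travel time t = 14 km / 0.77 m/s = 1.4e+04/0.77 = 1.818e+04 s = 0.2104 d.
First-order decay: C = 6.03·exp(−0.40·0.2104) = 6.03·0.9193 = 5.543 mg/L.

5.54 mg/L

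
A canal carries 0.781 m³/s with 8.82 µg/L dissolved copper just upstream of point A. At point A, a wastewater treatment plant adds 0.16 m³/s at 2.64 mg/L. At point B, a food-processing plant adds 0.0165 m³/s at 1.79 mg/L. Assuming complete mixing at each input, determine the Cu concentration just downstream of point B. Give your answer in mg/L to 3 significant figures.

8.82 µg/L = 0.00882 mg/L.
After input A: C = (0.781·0.00882 + 0.16·2.64) / 0.941 = 0.4562 mg/L.
After input B: C = (0.941·0.4562 + 0.0165·1.79) / 0.9575 = 0.4792 mg/L.

0.479 mg/L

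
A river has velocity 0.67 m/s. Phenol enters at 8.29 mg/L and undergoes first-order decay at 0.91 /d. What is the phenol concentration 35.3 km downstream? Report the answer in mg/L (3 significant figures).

4.76 mg/L

Travel time t = 35.3 km / 0.67 m/s = 3.53e+04/0.67 = 5.269e+04 s = 0.6098 d.
First-order decay: C = 8.29·exp(−0.91·0.6098) = 8.29·0.5741 = 4.759 mg/L.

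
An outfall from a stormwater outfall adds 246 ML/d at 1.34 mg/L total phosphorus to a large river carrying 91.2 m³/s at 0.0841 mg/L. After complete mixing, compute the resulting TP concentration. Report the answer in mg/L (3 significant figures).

0.122 mg/L

246 ML/d = 2.847 m³/s.
Flow-weighted mixing gives C = (2.847·1.34 + 91.2·0.0841) / (2.847 + 91.2) = 11.49/94.05 = 0.1221 mg/L.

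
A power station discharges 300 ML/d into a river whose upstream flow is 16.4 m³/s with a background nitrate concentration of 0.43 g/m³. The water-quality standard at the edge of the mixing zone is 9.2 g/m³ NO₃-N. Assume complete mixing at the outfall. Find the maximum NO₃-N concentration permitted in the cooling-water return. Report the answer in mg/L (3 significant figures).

50.6 mg/L

300 ML/d = 3.472 m³/s.
Mass balance: 9.2·19.87 = 3.472·Cₑ + 16.4·0.43.
Cₑ = (182.8 − 7.052) / 3.472 = 50.62 mg/L.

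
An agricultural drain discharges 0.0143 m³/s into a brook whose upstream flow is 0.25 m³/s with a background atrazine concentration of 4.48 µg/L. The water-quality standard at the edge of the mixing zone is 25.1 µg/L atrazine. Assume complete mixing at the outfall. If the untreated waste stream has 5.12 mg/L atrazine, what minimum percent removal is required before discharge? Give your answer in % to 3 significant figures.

92.5 %

4.48 µg/L = 0.00448 mg/L.
25.1 µg/L = 0.0251 mg/L.
Mass balance: 0.0251·0.2643 = 0.0143·Cₑ + 0.25·0.00448.
Cₑ = (0.006634 − 0.00112) / 0.0143 = 0.3856 mg/L.
Required removal = 1 − 0.3856/5.12 = 92.47 %.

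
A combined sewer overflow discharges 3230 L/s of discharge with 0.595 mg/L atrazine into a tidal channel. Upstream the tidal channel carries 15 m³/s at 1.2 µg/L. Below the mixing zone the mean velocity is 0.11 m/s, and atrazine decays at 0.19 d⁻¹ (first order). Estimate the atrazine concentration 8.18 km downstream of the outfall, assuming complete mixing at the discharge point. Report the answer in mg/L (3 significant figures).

0.0904 mg/L

3230 L/s = 3.23 m³/s.
1.2 µg/L = 0.0012 mg/L.
After complete mixing, C₀ = (3.23·0.595 + 15·0.0012) / 18.23 = 0.1064 mg/L.
Travel time t = 8180 m / 0.11 m/s = 7.436e+04 s = 0.8607 d.
C = 0.1064·exp(−0.19·0.8607) = 0.1064·0.8491 = 0.09036 mg/L.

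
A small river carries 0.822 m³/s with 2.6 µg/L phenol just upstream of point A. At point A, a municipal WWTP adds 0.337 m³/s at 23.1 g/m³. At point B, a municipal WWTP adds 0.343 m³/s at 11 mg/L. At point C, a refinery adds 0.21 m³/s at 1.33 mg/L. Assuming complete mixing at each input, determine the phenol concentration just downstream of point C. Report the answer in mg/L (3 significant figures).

2.6 µg/L = 0.0026 mg/L.
After input A: C = (0.822·0.0026 + 0.337·23.1) / 1.159 = 6.719 mg/L.
After input B: C = (1.159·6.719 + 0.343·11) / 1.502 = 7.696 mg/L.
After input C: C = (1.502·7.696 + 0.21·1.33) / 1.712 = 6.915 mg/L.

6.92 mg/L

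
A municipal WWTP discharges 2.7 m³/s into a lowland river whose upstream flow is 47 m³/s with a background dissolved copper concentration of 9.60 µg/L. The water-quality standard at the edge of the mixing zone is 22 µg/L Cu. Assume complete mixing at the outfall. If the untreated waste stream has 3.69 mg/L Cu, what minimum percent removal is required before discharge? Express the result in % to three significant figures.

93.6 %

9.60 µg/L = 0.0096 mg/L.
22 µg/L = 0.022 mg/L.
Mass balance: 0.022·49.7 = 2.7·Cₑ + 47·0.0096.
Cₑ = (1.093 − 0.4512) / 2.7 = 0.2379 mg/L.
Required removal = 1 − 0.2379/3.69 = 93.55 %.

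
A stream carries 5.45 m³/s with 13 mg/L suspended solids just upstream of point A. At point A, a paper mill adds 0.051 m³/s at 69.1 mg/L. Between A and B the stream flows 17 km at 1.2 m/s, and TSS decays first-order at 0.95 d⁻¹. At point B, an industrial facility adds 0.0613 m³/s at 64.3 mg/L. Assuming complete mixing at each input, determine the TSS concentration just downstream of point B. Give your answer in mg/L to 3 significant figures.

After input A: C = (5.45·13 + 0.051·69.1) / 5.501 = 13.52 mg/L.
Over the 17 km reach to input B (t = 1.417e+04 s = 0.164 d), decay gives C = 13.52·exp(−0.95·0.164) = 11.57 mg/L.
After input B: C = (5.501·11.57 + 0.0613·64.3) / 5.562 = 12.15 mg/L.

12.2 mg/L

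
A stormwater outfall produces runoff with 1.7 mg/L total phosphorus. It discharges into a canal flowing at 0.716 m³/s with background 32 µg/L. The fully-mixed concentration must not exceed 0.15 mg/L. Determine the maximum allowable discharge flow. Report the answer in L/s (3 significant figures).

54.5 L/s

32 µg/L = 0.032 mg/L.
Mass balance at complete mixing: C_std·(Q_w + Q_r) = Q_w·C_e + Q_r·C_b.
Rearranging, Q_w = Q_r·(C_std − C_b)/(C_e − C_std) = 0.716·(0.15 − 0.032) / (1.7 − 0.15) = 0.05451 m³/s.
= 54.51 L/s.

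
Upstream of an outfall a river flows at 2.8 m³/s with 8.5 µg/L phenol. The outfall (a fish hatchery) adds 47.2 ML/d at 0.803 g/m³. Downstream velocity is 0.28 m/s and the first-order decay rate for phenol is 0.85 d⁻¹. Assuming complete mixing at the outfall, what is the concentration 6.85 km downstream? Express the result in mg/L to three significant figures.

47.2 ML/d = 0.5463 m³/s.
8.5 µg/L = 0.0085 mg/L.
After complete mixing, C₀ = (0.5463·0.803 + 2.8·0.0085) / 3.346 = 0.1382 mg/L.
Travel time t = 6850 m / 0.28 m/s = 2.446e+04 s = 0.2832 d.
C = 0.1382·exp(−0.85·0.2832) = 0.1382·0.7861 = 0.1086 mg/L.

0.109 mg/L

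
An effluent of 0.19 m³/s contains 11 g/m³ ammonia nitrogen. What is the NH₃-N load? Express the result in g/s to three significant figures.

Mass flux = Q·C = 0.19 m³/s × 11 g/m³ = 2.09 g/s.

2.09 g/s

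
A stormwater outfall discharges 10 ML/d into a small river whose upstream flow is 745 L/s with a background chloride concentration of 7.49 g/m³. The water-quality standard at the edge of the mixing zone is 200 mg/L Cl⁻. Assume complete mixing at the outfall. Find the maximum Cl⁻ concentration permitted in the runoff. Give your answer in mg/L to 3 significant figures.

1440 mg/L

10 ML/d = 0.1157 m³/s.
745 L/s = 0.745 m³/s.
Mass balance: 200·0.8607 = 0.1157·Cₑ + 0.745·7.49.
Cₑ = (172.1 − 5.58) / 0.1157 = 1439 mg/L.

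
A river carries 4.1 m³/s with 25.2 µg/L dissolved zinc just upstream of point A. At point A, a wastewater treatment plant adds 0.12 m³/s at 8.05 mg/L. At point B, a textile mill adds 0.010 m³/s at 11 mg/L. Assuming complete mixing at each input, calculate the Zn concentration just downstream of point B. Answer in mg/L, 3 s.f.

25.2 µg/L = 0.0252 mg/L.
After input A: C = (4.1·0.0252 + 0.12·8.05) / 4.22 = 0.2534 mg/L.
After input B: C = (4.22·0.2534 + 0.01·11) / 4.23 = 0.2788 mg/L.

0.279 mg/L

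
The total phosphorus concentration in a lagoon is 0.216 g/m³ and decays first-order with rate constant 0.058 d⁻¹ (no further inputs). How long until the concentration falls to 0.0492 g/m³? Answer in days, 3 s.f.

25.5 d

t = ln(C₀/C)/k = ln(0.216/0.0492)/0.058 = 1.479/0.058 = 25.51 d.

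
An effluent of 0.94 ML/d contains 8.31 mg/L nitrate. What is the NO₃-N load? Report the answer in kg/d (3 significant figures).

7.81 kg/d

0.94 ML/d = 0.01088 m³/s.
Mass flux = Q·C = 0.01088 m³/s × 8.31 g/m³ = 0.09041 g/s.
= 0.09041 g/s × 86.4 = 7.811 kg/d.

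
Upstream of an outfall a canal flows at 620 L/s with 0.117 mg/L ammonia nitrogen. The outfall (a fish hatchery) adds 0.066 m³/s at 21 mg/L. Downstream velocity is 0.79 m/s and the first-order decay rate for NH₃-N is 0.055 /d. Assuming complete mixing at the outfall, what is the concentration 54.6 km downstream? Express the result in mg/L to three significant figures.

620 L/s = 0.62 m³/s.
After complete mixing, C₀ = (0.066·21 + 0.62·0.117) / 0.686 = 2.126 mg/L.
Travel time t = 5.46e+04 m / 0.79 m/s = 6.911e+04 s = 0.7999 d.
C = 2.126·exp(−0.055·0.7999) = 2.126·0.957 = 2.035 mg/L.

2.03 mg/L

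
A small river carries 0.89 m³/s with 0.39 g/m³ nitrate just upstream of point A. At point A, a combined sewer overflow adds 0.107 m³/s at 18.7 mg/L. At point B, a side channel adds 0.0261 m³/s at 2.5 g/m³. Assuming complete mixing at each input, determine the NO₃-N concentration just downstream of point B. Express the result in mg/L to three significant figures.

2.36 mg/L

After input A: C = (0.89·0.39 + 0.107·18.7) / 0.997 = 2.355 mg/L.
After input B: C = (0.997·2.355 + 0.0261·2.5) / 1.023 = 2.359 mg/L.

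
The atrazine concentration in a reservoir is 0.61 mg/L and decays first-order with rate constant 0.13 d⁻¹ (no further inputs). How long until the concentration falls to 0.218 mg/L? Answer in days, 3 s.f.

7.92 d

t = ln(C₀/C)/k = ln(0.61/0.218)/0.13 = 1.029/0.13 = 7.915 d.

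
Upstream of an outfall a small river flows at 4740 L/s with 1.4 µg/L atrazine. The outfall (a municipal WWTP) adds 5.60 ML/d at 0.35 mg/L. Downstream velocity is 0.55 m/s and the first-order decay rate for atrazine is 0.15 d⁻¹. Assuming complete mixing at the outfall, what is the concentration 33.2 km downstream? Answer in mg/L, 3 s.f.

5.60 ML/d = 0.06481 m³/s.
4740 L/s = 4.74 m³/s.
1.4 µg/L = 0.0014 mg/L.
After complete mixing, C₀ = (0.06481·0.35 + 4.74·0.0014) / 4.805 = 0.006102 mg/L.
Travel time t = 3.32e+04 m / 0.55 m/s = 6.036e+04 s = 0.6987 d.
C = 0.006102·exp(−0.15·0.6987) = 0.006102·0.9005 = 0.005495 mg/L.

0.00550 mg/L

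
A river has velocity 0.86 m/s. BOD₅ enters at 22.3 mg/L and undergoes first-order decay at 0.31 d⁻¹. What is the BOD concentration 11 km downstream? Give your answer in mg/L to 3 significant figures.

21.3 mg/L

Travel time t = 11 km / 0.86 m/s = 1.1e+04/0.86 = 1.279e+04 s = 0.148 d.
First-order decay: C = 22.3·exp(−0.31·0.148) = 22.3·0.9551 = 21.3 mg/L.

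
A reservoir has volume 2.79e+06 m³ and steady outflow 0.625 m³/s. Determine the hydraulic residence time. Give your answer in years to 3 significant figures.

Q = 0.625 m³/s × 3.156e+07 s/yr = 1.972e+07 m³/yr.
Hydraulic residence time τ = V/Q = 2.79e+06/1.972e+07 = 0.1415 yr.

0.141 yr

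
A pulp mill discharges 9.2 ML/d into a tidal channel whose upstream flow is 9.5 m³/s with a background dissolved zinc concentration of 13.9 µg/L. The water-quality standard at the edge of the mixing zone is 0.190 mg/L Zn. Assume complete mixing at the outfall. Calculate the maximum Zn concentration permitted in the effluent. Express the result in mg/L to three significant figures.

15.9 mg/L

9.2 ML/d = 0.1065 m³/s.
13.9 µg/L = 0.0139 mg/L.
Mass balance: 0.19·9.606 = 0.1065·Cₑ + 9.5·0.0139.
Cₑ = (1.825 − 0.1321) / 0.1065 = 15.9 mg/L.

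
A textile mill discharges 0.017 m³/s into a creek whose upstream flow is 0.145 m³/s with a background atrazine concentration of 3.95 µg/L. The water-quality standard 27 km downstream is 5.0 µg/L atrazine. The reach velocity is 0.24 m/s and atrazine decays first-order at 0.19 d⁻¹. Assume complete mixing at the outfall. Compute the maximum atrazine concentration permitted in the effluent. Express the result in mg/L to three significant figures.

0.0273 mg/L

3.95 µg/L = 0.00395 mg/L.
5.0 µg/L = 0.005 mg/L.
Travel time to the compliance point: t = 2.7e+04/0.24 = 1.125e+05 s = 1.302 d; decay factor exp(−0.19·1.302) = 0.7808.
So the concentration just after mixing may be at most 0.005/0.7808 = 0.006403 mg/L.
Mass balance: 0.006403·0.162 = 0.017·Cₑ + 0.145·0.00395.
Cₑ = (0.001037 − 0.0005728) / 0.017 = 0.02733 mg/L.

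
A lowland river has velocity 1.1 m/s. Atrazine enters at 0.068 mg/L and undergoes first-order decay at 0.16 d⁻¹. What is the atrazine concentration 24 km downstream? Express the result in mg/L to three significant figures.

0.0653 mg/L

Travel time t = 24 km / 1.1 m/s = 2.4e+04/1.1 = 2.182e+04 s = 0.2525 d.
First-order decay: C = 0.068·exp(−0.16·0.2525) = 0.068·0.9604 = 0.06531 mg/L.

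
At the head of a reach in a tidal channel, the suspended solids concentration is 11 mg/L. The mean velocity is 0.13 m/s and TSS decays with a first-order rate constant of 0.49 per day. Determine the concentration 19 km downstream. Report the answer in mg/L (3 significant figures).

Travel time t = 19 km / 0.13 m/s = 1.9e+04/0.13 = 1.462e+05 s = 1.692 d.
First-order decay: C = 11·exp(−0.49·1.692) = 11·0.4365 = 4.802 mg/L.

4.80 mg/L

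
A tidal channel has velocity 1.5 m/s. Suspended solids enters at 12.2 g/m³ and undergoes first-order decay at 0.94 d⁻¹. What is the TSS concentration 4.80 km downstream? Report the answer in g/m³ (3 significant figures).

11.8 g/m³

Travel time t = 4.80 km / 1.5 m/s = 4800/1.5 = 3200 s = 0.03704 d.
First-order decay: C = 12.2·exp(−0.94·0.03704) = 12.2·0.9658 = 11.78 g/m³.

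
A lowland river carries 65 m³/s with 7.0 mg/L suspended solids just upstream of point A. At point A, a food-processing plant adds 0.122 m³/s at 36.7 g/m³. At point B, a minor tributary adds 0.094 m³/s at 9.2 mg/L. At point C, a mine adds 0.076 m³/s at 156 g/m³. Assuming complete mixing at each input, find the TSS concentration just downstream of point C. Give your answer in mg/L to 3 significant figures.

After input A: C = (65·7 + 0.122·36.7) / 65.12 = 7.056 mg/L.
After input B: C = (65.12·7.056 + 0.094·9.2) / 65.22 = 7.059 mg/L.
After input C: C = (65.22·7.059 + 0.076·156) / 65.29 = 7.232 mg/L.

7.23 mg/L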